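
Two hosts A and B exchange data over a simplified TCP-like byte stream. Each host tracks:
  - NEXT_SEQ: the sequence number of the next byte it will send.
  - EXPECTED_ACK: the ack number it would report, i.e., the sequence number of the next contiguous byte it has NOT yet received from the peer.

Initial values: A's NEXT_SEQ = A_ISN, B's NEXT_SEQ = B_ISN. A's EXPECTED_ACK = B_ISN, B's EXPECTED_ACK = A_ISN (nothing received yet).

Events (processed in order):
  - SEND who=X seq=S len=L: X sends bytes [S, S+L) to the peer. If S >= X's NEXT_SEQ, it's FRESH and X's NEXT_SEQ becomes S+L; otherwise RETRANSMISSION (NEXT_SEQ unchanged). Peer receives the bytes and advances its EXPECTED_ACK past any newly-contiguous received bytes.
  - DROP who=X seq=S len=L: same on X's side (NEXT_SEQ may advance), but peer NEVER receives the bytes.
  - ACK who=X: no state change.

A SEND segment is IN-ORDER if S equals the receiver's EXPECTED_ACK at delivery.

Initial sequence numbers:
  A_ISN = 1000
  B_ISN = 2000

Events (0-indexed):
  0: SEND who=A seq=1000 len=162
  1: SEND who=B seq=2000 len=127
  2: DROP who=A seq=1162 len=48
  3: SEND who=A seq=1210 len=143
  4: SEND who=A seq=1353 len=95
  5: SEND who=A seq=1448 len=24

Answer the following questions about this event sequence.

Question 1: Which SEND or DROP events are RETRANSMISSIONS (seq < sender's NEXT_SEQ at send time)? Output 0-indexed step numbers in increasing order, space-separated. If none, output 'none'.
Answer: none

Derivation:
Step 0: SEND seq=1000 -> fresh
Step 1: SEND seq=2000 -> fresh
Step 2: DROP seq=1162 -> fresh
Step 3: SEND seq=1210 -> fresh
Step 4: SEND seq=1353 -> fresh
Step 5: SEND seq=1448 -> fresh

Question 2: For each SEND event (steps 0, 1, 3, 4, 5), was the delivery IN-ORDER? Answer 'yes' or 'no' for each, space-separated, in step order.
Answer: yes yes no no no

Derivation:
Step 0: SEND seq=1000 -> in-order
Step 1: SEND seq=2000 -> in-order
Step 3: SEND seq=1210 -> out-of-order
Step 4: SEND seq=1353 -> out-of-order
Step 5: SEND seq=1448 -> out-of-order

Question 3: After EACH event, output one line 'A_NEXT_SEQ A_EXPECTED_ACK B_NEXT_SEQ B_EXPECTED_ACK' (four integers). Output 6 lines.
1162 2000 2000 1162
1162 2127 2127 1162
1210 2127 2127 1162
1353 2127 2127 1162
1448 2127 2127 1162
1472 2127 2127 1162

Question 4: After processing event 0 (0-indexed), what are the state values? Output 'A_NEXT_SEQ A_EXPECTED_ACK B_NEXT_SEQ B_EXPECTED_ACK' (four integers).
After event 0: A_seq=1162 A_ack=2000 B_seq=2000 B_ack=1162

1162 2000 2000 1162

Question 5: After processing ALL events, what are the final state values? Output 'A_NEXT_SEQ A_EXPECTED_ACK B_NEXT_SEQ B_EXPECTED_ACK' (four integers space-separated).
Answer: 1472 2127 2127 1162

Derivation:
After event 0: A_seq=1162 A_ack=2000 B_seq=2000 B_ack=1162
After event 1: A_seq=1162 A_ack=2127 B_seq=2127 B_ack=1162
After event 2: A_seq=1210 A_ack=2127 B_seq=2127 B_ack=1162
After event 3: A_seq=1353 A_ack=2127 B_seq=2127 B_ack=1162
After event 4: A_seq=1448 A_ack=2127 B_seq=2127 B_ack=1162
After event 5: A_seq=1472 A_ack=2127 B_seq=2127 B_ack=1162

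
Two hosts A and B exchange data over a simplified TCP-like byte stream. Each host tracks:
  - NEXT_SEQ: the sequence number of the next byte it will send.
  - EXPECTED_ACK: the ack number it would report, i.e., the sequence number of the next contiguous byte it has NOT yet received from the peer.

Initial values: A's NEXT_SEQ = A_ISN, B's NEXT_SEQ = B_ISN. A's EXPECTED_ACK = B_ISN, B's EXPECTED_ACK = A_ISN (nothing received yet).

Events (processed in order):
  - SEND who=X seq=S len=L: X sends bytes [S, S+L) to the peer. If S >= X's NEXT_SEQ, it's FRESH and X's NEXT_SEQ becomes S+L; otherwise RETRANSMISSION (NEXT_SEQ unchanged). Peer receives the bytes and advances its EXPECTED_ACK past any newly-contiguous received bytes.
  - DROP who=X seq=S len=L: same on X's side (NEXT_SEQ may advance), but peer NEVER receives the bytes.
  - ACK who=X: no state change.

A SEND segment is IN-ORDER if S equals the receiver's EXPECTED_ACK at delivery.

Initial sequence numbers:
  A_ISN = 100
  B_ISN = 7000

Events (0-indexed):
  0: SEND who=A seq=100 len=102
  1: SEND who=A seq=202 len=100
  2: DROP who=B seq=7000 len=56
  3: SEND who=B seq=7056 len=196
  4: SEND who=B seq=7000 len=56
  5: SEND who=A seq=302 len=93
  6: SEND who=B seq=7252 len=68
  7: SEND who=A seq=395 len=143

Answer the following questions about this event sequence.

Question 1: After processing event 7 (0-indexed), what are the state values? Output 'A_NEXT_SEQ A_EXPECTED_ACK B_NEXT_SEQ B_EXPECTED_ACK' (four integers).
After event 0: A_seq=202 A_ack=7000 B_seq=7000 B_ack=202
After event 1: A_seq=302 A_ack=7000 B_seq=7000 B_ack=302
After event 2: A_seq=302 A_ack=7000 B_seq=7056 B_ack=302
After event 3: A_seq=302 A_ack=7000 B_seq=7252 B_ack=302
After event 4: A_seq=302 A_ack=7252 B_seq=7252 B_ack=302
After event 5: A_seq=395 A_ack=7252 B_seq=7252 B_ack=395
After event 6: A_seq=395 A_ack=7320 B_seq=7320 B_ack=395
After event 7: A_seq=538 A_ack=7320 B_seq=7320 B_ack=538

538 7320 7320 538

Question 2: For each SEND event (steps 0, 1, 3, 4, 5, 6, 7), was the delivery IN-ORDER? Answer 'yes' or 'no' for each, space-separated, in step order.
Step 0: SEND seq=100 -> in-order
Step 1: SEND seq=202 -> in-order
Step 3: SEND seq=7056 -> out-of-order
Step 4: SEND seq=7000 -> in-order
Step 5: SEND seq=302 -> in-order
Step 6: SEND seq=7252 -> in-order
Step 7: SEND seq=395 -> in-order

Answer: yes yes no yes yes yes yes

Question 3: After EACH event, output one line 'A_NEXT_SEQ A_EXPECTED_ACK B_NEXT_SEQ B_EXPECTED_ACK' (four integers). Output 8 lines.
202 7000 7000 202
302 7000 7000 302
302 7000 7056 302
302 7000 7252 302
302 7252 7252 302
395 7252 7252 395
395 7320 7320 395
538 7320 7320 538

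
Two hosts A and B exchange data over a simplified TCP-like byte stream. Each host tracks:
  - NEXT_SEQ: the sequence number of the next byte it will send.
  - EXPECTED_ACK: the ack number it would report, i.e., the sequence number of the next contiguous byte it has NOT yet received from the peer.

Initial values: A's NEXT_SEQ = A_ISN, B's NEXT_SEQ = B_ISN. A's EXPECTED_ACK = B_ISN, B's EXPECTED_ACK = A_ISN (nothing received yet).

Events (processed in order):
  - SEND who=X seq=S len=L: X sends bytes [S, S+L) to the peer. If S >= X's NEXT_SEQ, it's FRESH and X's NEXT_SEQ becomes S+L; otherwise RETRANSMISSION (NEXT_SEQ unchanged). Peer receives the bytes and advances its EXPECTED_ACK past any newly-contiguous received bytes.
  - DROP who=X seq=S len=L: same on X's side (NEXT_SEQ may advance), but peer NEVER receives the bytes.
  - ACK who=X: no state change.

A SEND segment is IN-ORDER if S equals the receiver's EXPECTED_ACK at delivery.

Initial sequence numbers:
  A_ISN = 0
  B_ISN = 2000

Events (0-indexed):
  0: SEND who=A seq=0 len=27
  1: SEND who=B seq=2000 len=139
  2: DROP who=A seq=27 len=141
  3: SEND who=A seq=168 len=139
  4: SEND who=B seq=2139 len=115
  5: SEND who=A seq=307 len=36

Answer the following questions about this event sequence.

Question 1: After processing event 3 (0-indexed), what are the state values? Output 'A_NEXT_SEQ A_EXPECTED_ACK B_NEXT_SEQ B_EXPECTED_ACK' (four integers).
After event 0: A_seq=27 A_ack=2000 B_seq=2000 B_ack=27
After event 1: A_seq=27 A_ack=2139 B_seq=2139 B_ack=27
After event 2: A_seq=168 A_ack=2139 B_seq=2139 B_ack=27
After event 3: A_seq=307 A_ack=2139 B_seq=2139 B_ack=27

307 2139 2139 27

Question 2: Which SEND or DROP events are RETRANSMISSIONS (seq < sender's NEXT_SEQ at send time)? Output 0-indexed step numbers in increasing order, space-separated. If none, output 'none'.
Answer: none

Derivation:
Step 0: SEND seq=0 -> fresh
Step 1: SEND seq=2000 -> fresh
Step 2: DROP seq=27 -> fresh
Step 3: SEND seq=168 -> fresh
Step 4: SEND seq=2139 -> fresh
Step 5: SEND seq=307 -> fresh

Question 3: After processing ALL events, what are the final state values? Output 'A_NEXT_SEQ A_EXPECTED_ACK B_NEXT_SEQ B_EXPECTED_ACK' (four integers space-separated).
Answer: 343 2254 2254 27

Derivation:
After event 0: A_seq=27 A_ack=2000 B_seq=2000 B_ack=27
After event 1: A_seq=27 A_ack=2139 B_seq=2139 B_ack=27
After event 2: A_seq=168 A_ack=2139 B_seq=2139 B_ack=27
After event 3: A_seq=307 A_ack=2139 B_seq=2139 B_ack=27
After event 4: A_seq=307 A_ack=2254 B_seq=2254 B_ack=27
After event 5: A_seq=343 A_ack=2254 B_seq=2254 B_ack=27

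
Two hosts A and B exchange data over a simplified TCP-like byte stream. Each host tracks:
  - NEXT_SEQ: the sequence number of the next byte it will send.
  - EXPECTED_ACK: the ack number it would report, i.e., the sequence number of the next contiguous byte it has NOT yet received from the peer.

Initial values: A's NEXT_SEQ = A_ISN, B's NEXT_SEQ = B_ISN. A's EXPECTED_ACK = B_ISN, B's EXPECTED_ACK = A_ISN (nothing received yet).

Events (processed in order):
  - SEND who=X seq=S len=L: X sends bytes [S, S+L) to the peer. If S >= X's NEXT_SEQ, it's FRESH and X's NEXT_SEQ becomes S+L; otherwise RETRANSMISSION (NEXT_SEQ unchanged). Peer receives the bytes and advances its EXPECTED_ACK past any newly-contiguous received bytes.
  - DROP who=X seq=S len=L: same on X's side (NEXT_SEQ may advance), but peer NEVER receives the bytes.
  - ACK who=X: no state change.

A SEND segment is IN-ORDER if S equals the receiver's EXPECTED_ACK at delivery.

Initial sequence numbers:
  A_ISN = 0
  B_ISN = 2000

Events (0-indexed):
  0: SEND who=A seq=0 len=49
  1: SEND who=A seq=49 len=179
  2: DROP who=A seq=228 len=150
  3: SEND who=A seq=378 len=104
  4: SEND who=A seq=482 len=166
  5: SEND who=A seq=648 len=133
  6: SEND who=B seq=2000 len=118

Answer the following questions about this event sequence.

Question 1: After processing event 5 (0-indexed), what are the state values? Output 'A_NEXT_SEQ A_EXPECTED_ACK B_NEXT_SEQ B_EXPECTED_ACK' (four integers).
After event 0: A_seq=49 A_ack=2000 B_seq=2000 B_ack=49
After event 1: A_seq=228 A_ack=2000 B_seq=2000 B_ack=228
After event 2: A_seq=378 A_ack=2000 B_seq=2000 B_ack=228
After event 3: A_seq=482 A_ack=2000 B_seq=2000 B_ack=228
After event 4: A_seq=648 A_ack=2000 B_seq=2000 B_ack=228
After event 5: A_seq=781 A_ack=2000 B_seq=2000 B_ack=228

781 2000 2000 228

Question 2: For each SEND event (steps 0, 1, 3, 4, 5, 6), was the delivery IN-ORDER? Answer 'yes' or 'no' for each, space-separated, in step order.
Step 0: SEND seq=0 -> in-order
Step 1: SEND seq=49 -> in-order
Step 3: SEND seq=378 -> out-of-order
Step 4: SEND seq=482 -> out-of-order
Step 5: SEND seq=648 -> out-of-order
Step 6: SEND seq=2000 -> in-order

Answer: yes yes no no no yes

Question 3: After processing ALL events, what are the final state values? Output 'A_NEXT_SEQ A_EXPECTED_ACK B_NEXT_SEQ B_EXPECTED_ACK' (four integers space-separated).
After event 0: A_seq=49 A_ack=2000 B_seq=2000 B_ack=49
After event 1: A_seq=228 A_ack=2000 B_seq=2000 B_ack=228
After event 2: A_seq=378 A_ack=2000 B_seq=2000 B_ack=228
After event 3: A_seq=482 A_ack=2000 B_seq=2000 B_ack=228
After event 4: A_seq=648 A_ack=2000 B_seq=2000 B_ack=228
After event 5: A_seq=781 A_ack=2000 B_seq=2000 B_ack=228
After event 6: A_seq=781 A_ack=2118 B_seq=2118 B_ack=228

Answer: 781 2118 2118 228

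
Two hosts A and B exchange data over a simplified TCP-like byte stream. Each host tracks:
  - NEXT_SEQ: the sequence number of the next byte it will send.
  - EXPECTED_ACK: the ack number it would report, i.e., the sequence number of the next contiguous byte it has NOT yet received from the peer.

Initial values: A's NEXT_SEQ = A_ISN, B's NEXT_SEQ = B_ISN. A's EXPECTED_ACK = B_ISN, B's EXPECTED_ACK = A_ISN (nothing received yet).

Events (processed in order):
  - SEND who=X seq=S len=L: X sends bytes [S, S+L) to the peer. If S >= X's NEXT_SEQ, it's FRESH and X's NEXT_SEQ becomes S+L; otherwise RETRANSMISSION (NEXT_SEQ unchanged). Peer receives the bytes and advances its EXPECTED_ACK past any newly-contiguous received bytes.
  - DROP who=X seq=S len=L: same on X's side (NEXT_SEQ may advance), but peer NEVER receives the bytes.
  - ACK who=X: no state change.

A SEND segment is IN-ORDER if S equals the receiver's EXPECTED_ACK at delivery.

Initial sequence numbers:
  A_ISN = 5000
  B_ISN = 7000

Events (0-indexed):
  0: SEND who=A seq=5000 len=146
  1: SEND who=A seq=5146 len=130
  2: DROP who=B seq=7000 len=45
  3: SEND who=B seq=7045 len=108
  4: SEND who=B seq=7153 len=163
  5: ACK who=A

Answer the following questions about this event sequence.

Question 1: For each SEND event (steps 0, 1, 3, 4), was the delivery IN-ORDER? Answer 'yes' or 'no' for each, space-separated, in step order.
Answer: yes yes no no

Derivation:
Step 0: SEND seq=5000 -> in-order
Step 1: SEND seq=5146 -> in-order
Step 3: SEND seq=7045 -> out-of-order
Step 4: SEND seq=7153 -> out-of-order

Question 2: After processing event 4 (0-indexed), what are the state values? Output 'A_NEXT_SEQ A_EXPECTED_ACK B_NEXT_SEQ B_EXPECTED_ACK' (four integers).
After event 0: A_seq=5146 A_ack=7000 B_seq=7000 B_ack=5146
After event 1: A_seq=5276 A_ack=7000 B_seq=7000 B_ack=5276
After event 2: A_seq=5276 A_ack=7000 B_seq=7045 B_ack=5276
After event 3: A_seq=5276 A_ack=7000 B_seq=7153 B_ack=5276
After event 4: A_seq=5276 A_ack=7000 B_seq=7316 B_ack=5276

5276 7000 7316 5276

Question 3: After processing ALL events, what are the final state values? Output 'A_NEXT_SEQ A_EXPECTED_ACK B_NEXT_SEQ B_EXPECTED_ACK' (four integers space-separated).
After event 0: A_seq=5146 A_ack=7000 B_seq=7000 B_ack=5146
After event 1: A_seq=5276 A_ack=7000 B_seq=7000 B_ack=5276
After event 2: A_seq=5276 A_ack=7000 B_seq=7045 B_ack=5276
After event 3: A_seq=5276 A_ack=7000 B_seq=7153 B_ack=5276
After event 4: A_seq=5276 A_ack=7000 B_seq=7316 B_ack=5276
After event 5: A_seq=5276 A_ack=7000 B_seq=7316 B_ack=5276

Answer: 5276 7000 7316 5276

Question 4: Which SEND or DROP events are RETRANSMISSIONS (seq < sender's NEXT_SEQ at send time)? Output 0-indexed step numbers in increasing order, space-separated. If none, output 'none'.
Step 0: SEND seq=5000 -> fresh
Step 1: SEND seq=5146 -> fresh
Step 2: DROP seq=7000 -> fresh
Step 3: SEND seq=7045 -> fresh
Step 4: SEND seq=7153 -> fresh

Answer: none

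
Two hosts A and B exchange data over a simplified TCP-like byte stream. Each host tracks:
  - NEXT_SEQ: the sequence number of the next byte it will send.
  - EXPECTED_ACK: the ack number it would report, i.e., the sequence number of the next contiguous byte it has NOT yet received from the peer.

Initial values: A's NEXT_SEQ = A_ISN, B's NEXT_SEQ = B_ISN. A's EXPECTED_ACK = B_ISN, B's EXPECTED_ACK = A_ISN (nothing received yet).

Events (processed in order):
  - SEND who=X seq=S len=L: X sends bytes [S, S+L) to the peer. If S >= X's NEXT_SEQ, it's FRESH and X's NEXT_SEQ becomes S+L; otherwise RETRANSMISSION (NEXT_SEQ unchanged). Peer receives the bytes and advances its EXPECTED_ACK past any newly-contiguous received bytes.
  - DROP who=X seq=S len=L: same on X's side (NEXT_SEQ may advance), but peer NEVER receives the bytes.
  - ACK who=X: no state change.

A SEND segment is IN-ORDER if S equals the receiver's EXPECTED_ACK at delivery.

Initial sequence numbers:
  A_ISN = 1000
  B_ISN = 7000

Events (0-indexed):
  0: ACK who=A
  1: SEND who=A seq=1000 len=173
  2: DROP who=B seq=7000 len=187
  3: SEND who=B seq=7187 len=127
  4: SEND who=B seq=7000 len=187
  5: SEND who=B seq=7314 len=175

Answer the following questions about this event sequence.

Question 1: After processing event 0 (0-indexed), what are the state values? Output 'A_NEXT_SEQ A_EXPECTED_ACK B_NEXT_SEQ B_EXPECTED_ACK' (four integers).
After event 0: A_seq=1000 A_ack=7000 B_seq=7000 B_ack=1000

1000 7000 7000 1000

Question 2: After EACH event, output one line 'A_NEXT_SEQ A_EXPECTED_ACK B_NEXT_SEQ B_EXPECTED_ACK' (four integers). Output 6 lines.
1000 7000 7000 1000
1173 7000 7000 1173
1173 7000 7187 1173
1173 7000 7314 1173
1173 7314 7314 1173
1173 7489 7489 1173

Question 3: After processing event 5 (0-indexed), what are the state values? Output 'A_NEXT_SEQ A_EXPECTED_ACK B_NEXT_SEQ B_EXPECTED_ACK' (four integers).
After event 0: A_seq=1000 A_ack=7000 B_seq=7000 B_ack=1000
After event 1: A_seq=1173 A_ack=7000 B_seq=7000 B_ack=1173
After event 2: A_seq=1173 A_ack=7000 B_seq=7187 B_ack=1173
After event 3: A_seq=1173 A_ack=7000 B_seq=7314 B_ack=1173
After event 4: A_seq=1173 A_ack=7314 B_seq=7314 B_ack=1173
After event 5: A_seq=1173 A_ack=7489 B_seq=7489 B_ack=1173

1173 7489 7489 1173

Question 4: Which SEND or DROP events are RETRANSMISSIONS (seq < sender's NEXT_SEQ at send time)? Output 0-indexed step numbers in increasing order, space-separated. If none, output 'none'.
Step 1: SEND seq=1000 -> fresh
Step 2: DROP seq=7000 -> fresh
Step 3: SEND seq=7187 -> fresh
Step 4: SEND seq=7000 -> retransmit
Step 5: SEND seq=7314 -> fresh

Answer: 4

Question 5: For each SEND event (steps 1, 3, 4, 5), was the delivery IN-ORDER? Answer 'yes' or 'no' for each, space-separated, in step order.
Step 1: SEND seq=1000 -> in-order
Step 3: SEND seq=7187 -> out-of-order
Step 4: SEND seq=7000 -> in-order
Step 5: SEND seq=7314 -> in-order

Answer: yes no yes yes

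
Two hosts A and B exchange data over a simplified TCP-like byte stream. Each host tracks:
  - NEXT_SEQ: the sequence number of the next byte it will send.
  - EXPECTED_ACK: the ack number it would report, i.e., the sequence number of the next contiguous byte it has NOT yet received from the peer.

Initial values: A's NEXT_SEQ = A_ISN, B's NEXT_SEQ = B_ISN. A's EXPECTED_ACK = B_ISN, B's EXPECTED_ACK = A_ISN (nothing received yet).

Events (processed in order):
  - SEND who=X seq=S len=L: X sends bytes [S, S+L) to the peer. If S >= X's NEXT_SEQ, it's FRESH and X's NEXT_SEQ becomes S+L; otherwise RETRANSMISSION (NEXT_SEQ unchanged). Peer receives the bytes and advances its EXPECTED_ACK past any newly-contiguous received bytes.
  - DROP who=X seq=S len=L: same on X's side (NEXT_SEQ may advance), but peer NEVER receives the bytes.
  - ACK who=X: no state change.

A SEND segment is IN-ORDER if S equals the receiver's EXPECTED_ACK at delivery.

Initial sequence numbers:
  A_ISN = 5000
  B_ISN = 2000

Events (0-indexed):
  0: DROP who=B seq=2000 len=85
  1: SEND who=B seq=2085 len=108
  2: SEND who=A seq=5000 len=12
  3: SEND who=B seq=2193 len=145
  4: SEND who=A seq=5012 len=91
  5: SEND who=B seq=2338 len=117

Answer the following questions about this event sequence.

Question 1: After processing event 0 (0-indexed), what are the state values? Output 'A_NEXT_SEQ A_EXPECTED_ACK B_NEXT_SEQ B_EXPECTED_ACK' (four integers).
After event 0: A_seq=5000 A_ack=2000 B_seq=2085 B_ack=5000

5000 2000 2085 5000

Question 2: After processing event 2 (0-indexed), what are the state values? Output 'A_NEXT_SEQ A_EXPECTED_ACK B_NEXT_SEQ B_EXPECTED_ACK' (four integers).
After event 0: A_seq=5000 A_ack=2000 B_seq=2085 B_ack=5000
After event 1: A_seq=5000 A_ack=2000 B_seq=2193 B_ack=5000
After event 2: A_seq=5012 A_ack=2000 B_seq=2193 B_ack=5012

5012 2000 2193 5012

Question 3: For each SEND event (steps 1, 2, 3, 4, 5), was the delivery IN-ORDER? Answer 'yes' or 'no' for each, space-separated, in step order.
Answer: no yes no yes no

Derivation:
Step 1: SEND seq=2085 -> out-of-order
Step 2: SEND seq=5000 -> in-order
Step 3: SEND seq=2193 -> out-of-order
Step 4: SEND seq=5012 -> in-order
Step 5: SEND seq=2338 -> out-of-order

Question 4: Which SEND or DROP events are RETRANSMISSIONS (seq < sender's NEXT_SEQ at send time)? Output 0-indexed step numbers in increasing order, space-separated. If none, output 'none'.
Step 0: DROP seq=2000 -> fresh
Step 1: SEND seq=2085 -> fresh
Step 2: SEND seq=5000 -> fresh
Step 3: SEND seq=2193 -> fresh
Step 4: SEND seq=5012 -> fresh
Step 5: SEND seq=2338 -> fresh

Answer: none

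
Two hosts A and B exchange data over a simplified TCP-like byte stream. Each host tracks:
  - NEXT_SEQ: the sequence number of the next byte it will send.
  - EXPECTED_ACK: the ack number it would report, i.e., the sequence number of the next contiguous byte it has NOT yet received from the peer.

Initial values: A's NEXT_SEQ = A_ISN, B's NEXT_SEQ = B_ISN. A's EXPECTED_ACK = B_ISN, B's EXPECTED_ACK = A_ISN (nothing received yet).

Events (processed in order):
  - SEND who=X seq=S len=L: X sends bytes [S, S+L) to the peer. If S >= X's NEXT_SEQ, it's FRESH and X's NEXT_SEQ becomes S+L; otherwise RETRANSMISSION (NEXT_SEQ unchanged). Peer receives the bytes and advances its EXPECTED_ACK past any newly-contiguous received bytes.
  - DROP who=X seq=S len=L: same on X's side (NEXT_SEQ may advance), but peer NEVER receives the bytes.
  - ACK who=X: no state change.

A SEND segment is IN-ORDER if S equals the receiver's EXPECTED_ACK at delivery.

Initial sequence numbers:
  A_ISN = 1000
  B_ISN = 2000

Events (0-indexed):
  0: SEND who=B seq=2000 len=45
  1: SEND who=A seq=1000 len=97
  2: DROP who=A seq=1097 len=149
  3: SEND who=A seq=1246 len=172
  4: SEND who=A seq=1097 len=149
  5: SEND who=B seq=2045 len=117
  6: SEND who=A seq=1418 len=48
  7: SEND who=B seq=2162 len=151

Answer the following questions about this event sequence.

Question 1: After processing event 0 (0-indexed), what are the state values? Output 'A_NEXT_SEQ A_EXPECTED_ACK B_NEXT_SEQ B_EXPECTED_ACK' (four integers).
After event 0: A_seq=1000 A_ack=2045 B_seq=2045 B_ack=1000

1000 2045 2045 1000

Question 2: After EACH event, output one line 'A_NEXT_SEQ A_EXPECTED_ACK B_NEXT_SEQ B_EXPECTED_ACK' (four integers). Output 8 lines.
1000 2045 2045 1000
1097 2045 2045 1097
1246 2045 2045 1097
1418 2045 2045 1097
1418 2045 2045 1418
1418 2162 2162 1418
1466 2162 2162 1466
1466 2313 2313 1466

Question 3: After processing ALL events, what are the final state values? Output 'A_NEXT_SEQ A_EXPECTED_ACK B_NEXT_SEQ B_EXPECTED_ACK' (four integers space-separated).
After event 0: A_seq=1000 A_ack=2045 B_seq=2045 B_ack=1000
After event 1: A_seq=1097 A_ack=2045 B_seq=2045 B_ack=1097
After event 2: A_seq=1246 A_ack=2045 B_seq=2045 B_ack=1097
After event 3: A_seq=1418 A_ack=2045 B_seq=2045 B_ack=1097
After event 4: A_seq=1418 A_ack=2045 B_seq=2045 B_ack=1418
After event 5: A_seq=1418 A_ack=2162 B_seq=2162 B_ack=1418
After event 6: A_seq=1466 A_ack=2162 B_seq=2162 B_ack=1466
After event 7: A_seq=1466 A_ack=2313 B_seq=2313 B_ack=1466

Answer: 1466 2313 2313 1466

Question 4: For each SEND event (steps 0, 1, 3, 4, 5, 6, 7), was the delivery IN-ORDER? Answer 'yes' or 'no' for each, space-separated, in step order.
Step 0: SEND seq=2000 -> in-order
Step 1: SEND seq=1000 -> in-order
Step 3: SEND seq=1246 -> out-of-order
Step 4: SEND seq=1097 -> in-order
Step 5: SEND seq=2045 -> in-order
Step 6: SEND seq=1418 -> in-order
Step 7: SEND seq=2162 -> in-order

Answer: yes yes no yes yes yes yes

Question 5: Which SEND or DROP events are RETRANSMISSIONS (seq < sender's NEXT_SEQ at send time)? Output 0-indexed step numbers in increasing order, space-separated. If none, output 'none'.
Answer: 4

Derivation:
Step 0: SEND seq=2000 -> fresh
Step 1: SEND seq=1000 -> fresh
Step 2: DROP seq=1097 -> fresh
Step 3: SEND seq=1246 -> fresh
Step 4: SEND seq=1097 -> retransmit
Step 5: SEND seq=2045 -> fresh
Step 6: SEND seq=1418 -> fresh
Step 7: SEND seq=2162 -> fresh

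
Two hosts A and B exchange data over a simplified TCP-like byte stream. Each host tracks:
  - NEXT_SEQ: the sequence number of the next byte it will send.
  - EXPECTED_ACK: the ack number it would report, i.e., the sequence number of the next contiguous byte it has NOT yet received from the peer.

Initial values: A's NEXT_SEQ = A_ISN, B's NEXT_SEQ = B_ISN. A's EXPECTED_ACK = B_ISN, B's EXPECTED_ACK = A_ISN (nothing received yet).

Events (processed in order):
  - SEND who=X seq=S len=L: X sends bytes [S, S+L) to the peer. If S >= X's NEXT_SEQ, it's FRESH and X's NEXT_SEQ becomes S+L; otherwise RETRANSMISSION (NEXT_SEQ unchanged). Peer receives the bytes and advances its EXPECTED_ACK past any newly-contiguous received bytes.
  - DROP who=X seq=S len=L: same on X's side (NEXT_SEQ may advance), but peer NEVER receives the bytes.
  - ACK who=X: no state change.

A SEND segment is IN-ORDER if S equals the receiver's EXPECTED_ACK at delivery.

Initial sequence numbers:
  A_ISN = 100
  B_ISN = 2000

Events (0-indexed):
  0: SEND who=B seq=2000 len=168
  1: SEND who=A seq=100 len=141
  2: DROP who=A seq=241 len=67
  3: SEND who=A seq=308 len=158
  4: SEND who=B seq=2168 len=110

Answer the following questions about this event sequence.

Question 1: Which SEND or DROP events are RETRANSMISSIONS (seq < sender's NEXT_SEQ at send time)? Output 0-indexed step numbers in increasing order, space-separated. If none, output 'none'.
Step 0: SEND seq=2000 -> fresh
Step 1: SEND seq=100 -> fresh
Step 2: DROP seq=241 -> fresh
Step 3: SEND seq=308 -> fresh
Step 4: SEND seq=2168 -> fresh

Answer: none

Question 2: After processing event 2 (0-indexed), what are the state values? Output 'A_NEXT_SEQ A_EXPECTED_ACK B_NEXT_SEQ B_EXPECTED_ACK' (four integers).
After event 0: A_seq=100 A_ack=2168 B_seq=2168 B_ack=100
After event 1: A_seq=241 A_ack=2168 B_seq=2168 B_ack=241
After event 2: A_seq=308 A_ack=2168 B_seq=2168 B_ack=241

308 2168 2168 241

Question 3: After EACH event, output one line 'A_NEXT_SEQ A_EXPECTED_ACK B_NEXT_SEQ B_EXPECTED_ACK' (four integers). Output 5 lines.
100 2168 2168 100
241 2168 2168 241
308 2168 2168 241
466 2168 2168 241
466 2278 2278 241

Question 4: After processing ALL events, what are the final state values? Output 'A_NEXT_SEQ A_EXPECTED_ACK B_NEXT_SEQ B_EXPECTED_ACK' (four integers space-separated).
After event 0: A_seq=100 A_ack=2168 B_seq=2168 B_ack=100
After event 1: A_seq=241 A_ack=2168 B_seq=2168 B_ack=241
After event 2: A_seq=308 A_ack=2168 B_seq=2168 B_ack=241
After event 3: A_seq=466 A_ack=2168 B_seq=2168 B_ack=241
After event 4: A_seq=466 A_ack=2278 B_seq=2278 B_ack=241

Answer: 466 2278 2278 241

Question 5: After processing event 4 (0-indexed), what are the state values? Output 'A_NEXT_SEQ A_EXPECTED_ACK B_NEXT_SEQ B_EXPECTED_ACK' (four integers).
After event 0: A_seq=100 A_ack=2168 B_seq=2168 B_ack=100
After event 1: A_seq=241 A_ack=2168 B_seq=2168 B_ack=241
After event 2: A_seq=308 A_ack=2168 B_seq=2168 B_ack=241
After event 3: A_seq=466 A_ack=2168 B_seq=2168 B_ack=241
After event 4: A_seq=466 A_ack=2278 B_seq=2278 B_ack=241

466 2278 2278 241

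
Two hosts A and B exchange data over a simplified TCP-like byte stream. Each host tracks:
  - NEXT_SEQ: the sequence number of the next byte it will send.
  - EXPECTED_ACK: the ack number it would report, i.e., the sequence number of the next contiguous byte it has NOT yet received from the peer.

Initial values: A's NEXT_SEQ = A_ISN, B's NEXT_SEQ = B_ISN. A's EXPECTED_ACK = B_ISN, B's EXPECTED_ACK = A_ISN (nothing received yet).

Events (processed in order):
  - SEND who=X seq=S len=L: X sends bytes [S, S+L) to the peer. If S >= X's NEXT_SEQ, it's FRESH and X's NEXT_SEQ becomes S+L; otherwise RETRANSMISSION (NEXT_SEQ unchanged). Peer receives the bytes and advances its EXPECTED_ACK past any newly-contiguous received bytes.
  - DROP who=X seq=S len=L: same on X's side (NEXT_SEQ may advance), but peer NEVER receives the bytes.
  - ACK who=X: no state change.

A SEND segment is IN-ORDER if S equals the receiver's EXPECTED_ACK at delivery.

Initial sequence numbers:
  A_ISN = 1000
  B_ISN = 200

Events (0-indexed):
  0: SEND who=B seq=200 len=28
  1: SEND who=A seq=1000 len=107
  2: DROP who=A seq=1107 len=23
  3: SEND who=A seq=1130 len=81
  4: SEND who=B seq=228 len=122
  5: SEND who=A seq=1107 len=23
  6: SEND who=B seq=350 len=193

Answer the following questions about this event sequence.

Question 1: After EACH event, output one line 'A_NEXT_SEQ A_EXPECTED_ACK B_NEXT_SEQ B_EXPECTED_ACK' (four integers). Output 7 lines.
1000 228 228 1000
1107 228 228 1107
1130 228 228 1107
1211 228 228 1107
1211 350 350 1107
1211 350 350 1211
1211 543 543 1211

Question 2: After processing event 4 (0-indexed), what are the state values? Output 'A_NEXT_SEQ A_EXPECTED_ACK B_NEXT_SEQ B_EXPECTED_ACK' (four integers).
After event 0: A_seq=1000 A_ack=228 B_seq=228 B_ack=1000
After event 1: A_seq=1107 A_ack=228 B_seq=228 B_ack=1107
After event 2: A_seq=1130 A_ack=228 B_seq=228 B_ack=1107
After event 3: A_seq=1211 A_ack=228 B_seq=228 B_ack=1107
After event 4: A_seq=1211 A_ack=350 B_seq=350 B_ack=1107

1211 350 350 1107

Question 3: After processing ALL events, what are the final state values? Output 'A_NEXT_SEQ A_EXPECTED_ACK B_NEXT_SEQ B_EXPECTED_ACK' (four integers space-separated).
After event 0: A_seq=1000 A_ack=228 B_seq=228 B_ack=1000
After event 1: A_seq=1107 A_ack=228 B_seq=228 B_ack=1107
After event 2: A_seq=1130 A_ack=228 B_seq=228 B_ack=1107
After event 3: A_seq=1211 A_ack=228 B_seq=228 B_ack=1107
After event 4: A_seq=1211 A_ack=350 B_seq=350 B_ack=1107
After event 5: A_seq=1211 A_ack=350 B_seq=350 B_ack=1211
After event 6: A_seq=1211 A_ack=543 B_seq=543 B_ack=1211

Answer: 1211 543 543 1211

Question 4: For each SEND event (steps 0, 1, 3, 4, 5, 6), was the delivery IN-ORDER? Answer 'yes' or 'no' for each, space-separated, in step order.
Answer: yes yes no yes yes yes

Derivation:
Step 0: SEND seq=200 -> in-order
Step 1: SEND seq=1000 -> in-order
Step 3: SEND seq=1130 -> out-of-order
Step 4: SEND seq=228 -> in-order
Step 5: SEND seq=1107 -> in-order
Step 6: SEND seq=350 -> in-order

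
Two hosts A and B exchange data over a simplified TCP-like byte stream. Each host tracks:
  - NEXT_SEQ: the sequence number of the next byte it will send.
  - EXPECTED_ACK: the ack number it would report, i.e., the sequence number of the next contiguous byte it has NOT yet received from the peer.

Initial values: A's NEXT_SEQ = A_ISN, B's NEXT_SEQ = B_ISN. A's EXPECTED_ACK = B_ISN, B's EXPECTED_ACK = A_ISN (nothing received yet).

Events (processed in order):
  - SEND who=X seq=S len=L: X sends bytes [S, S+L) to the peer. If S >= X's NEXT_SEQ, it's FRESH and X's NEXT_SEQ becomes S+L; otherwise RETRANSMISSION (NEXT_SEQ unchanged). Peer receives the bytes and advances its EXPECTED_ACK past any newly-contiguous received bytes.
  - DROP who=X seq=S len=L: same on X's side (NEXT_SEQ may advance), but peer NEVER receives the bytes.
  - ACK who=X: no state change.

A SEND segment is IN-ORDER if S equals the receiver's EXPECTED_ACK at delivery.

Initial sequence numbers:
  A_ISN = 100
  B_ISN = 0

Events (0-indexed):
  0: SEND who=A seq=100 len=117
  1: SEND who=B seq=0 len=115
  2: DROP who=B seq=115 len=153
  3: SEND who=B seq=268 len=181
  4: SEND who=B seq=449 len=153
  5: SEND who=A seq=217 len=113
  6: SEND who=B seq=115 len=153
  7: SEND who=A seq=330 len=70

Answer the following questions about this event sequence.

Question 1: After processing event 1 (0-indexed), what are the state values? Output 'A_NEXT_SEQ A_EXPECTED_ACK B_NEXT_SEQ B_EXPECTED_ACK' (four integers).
After event 0: A_seq=217 A_ack=0 B_seq=0 B_ack=217
After event 1: A_seq=217 A_ack=115 B_seq=115 B_ack=217

217 115 115 217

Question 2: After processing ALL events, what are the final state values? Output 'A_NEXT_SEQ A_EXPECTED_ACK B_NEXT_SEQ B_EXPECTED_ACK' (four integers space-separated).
Answer: 400 602 602 400

Derivation:
After event 0: A_seq=217 A_ack=0 B_seq=0 B_ack=217
After event 1: A_seq=217 A_ack=115 B_seq=115 B_ack=217
After event 2: A_seq=217 A_ack=115 B_seq=268 B_ack=217
After event 3: A_seq=217 A_ack=115 B_seq=449 B_ack=217
After event 4: A_seq=217 A_ack=115 B_seq=602 B_ack=217
After event 5: A_seq=330 A_ack=115 B_seq=602 B_ack=330
After event 6: A_seq=330 A_ack=602 B_seq=602 B_ack=330
After event 7: A_seq=400 A_ack=602 B_seq=602 B_ack=400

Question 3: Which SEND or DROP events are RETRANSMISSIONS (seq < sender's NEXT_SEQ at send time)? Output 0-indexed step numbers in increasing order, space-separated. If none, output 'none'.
Step 0: SEND seq=100 -> fresh
Step 1: SEND seq=0 -> fresh
Step 2: DROP seq=115 -> fresh
Step 3: SEND seq=268 -> fresh
Step 4: SEND seq=449 -> fresh
Step 5: SEND seq=217 -> fresh
Step 6: SEND seq=115 -> retransmit
Step 7: SEND seq=330 -> fresh

Answer: 6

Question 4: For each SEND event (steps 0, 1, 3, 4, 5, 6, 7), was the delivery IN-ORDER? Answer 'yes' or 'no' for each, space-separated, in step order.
Step 0: SEND seq=100 -> in-order
Step 1: SEND seq=0 -> in-order
Step 3: SEND seq=268 -> out-of-order
Step 4: SEND seq=449 -> out-of-order
Step 5: SEND seq=217 -> in-order
Step 6: SEND seq=115 -> in-order
Step 7: SEND seq=330 -> in-order

Answer: yes yes no no yes yes yes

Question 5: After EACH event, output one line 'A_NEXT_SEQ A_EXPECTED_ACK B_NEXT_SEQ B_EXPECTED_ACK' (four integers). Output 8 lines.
217 0 0 217
217 115 115 217
217 115 268 217
217 115 449 217
217 115 602 217
330 115 602 330
330 602 602 330
400 602 602 400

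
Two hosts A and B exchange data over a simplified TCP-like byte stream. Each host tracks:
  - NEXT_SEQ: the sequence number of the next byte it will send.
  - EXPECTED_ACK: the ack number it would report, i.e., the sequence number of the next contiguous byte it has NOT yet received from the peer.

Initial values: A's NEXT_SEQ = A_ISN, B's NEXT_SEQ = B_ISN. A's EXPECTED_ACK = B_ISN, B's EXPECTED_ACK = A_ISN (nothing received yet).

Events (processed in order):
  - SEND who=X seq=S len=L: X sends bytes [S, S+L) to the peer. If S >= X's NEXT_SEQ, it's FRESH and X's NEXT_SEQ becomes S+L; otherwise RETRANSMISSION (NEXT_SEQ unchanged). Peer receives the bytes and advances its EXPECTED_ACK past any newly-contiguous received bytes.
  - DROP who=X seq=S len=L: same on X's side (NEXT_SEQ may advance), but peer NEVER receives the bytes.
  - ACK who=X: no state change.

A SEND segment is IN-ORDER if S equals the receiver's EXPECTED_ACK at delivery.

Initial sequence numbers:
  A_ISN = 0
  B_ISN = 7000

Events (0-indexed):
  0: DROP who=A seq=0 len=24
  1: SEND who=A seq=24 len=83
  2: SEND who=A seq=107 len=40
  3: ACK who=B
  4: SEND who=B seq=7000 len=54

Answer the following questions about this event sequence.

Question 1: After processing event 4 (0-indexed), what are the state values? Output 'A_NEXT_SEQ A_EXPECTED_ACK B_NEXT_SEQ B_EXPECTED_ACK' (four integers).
After event 0: A_seq=24 A_ack=7000 B_seq=7000 B_ack=0
After event 1: A_seq=107 A_ack=7000 B_seq=7000 B_ack=0
After event 2: A_seq=147 A_ack=7000 B_seq=7000 B_ack=0
After event 3: A_seq=147 A_ack=7000 B_seq=7000 B_ack=0
After event 4: A_seq=147 A_ack=7054 B_seq=7054 B_ack=0

147 7054 7054 0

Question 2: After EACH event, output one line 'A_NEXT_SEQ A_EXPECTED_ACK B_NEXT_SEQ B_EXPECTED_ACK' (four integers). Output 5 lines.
24 7000 7000 0
107 7000 7000 0
147 7000 7000 0
147 7000 7000 0
147 7054 7054 0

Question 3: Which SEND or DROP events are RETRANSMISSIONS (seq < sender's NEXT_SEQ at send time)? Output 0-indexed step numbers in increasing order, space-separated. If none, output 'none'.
Step 0: DROP seq=0 -> fresh
Step 1: SEND seq=24 -> fresh
Step 2: SEND seq=107 -> fresh
Step 4: SEND seq=7000 -> fresh

Answer: none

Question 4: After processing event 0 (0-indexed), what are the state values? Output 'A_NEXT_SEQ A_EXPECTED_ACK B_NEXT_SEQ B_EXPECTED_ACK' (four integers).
After event 0: A_seq=24 A_ack=7000 B_seq=7000 B_ack=0

24 7000 7000 0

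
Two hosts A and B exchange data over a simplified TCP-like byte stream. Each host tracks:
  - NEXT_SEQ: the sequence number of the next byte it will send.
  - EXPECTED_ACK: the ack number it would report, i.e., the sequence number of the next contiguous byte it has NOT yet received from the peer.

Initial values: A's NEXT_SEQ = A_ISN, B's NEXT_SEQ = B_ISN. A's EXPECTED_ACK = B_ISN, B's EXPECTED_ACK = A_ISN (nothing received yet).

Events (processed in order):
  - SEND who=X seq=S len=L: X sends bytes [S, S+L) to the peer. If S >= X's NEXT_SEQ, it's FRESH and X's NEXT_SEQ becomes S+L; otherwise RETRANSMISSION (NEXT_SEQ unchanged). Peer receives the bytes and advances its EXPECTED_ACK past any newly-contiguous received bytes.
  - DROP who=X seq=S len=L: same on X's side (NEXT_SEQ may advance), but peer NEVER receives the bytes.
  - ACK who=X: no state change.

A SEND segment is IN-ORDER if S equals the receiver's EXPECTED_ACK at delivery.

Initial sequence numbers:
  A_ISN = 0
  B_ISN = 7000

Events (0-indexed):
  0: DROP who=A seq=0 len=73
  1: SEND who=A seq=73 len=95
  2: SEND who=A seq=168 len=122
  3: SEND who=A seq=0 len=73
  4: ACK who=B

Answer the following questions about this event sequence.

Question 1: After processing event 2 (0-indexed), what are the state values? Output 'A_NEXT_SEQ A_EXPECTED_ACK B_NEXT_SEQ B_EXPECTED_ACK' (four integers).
After event 0: A_seq=73 A_ack=7000 B_seq=7000 B_ack=0
After event 1: A_seq=168 A_ack=7000 B_seq=7000 B_ack=0
After event 2: A_seq=290 A_ack=7000 B_seq=7000 B_ack=0

290 7000 7000 0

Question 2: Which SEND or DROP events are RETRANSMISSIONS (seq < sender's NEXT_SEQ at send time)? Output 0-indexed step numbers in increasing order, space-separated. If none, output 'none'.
Step 0: DROP seq=0 -> fresh
Step 1: SEND seq=73 -> fresh
Step 2: SEND seq=168 -> fresh
Step 3: SEND seq=0 -> retransmit

Answer: 3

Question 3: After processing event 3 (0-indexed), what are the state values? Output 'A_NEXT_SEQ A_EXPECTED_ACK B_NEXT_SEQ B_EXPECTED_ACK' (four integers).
After event 0: A_seq=73 A_ack=7000 B_seq=7000 B_ack=0
After event 1: A_seq=168 A_ack=7000 B_seq=7000 B_ack=0
After event 2: A_seq=290 A_ack=7000 B_seq=7000 B_ack=0
After event 3: A_seq=290 A_ack=7000 B_seq=7000 B_ack=290

290 7000 7000 290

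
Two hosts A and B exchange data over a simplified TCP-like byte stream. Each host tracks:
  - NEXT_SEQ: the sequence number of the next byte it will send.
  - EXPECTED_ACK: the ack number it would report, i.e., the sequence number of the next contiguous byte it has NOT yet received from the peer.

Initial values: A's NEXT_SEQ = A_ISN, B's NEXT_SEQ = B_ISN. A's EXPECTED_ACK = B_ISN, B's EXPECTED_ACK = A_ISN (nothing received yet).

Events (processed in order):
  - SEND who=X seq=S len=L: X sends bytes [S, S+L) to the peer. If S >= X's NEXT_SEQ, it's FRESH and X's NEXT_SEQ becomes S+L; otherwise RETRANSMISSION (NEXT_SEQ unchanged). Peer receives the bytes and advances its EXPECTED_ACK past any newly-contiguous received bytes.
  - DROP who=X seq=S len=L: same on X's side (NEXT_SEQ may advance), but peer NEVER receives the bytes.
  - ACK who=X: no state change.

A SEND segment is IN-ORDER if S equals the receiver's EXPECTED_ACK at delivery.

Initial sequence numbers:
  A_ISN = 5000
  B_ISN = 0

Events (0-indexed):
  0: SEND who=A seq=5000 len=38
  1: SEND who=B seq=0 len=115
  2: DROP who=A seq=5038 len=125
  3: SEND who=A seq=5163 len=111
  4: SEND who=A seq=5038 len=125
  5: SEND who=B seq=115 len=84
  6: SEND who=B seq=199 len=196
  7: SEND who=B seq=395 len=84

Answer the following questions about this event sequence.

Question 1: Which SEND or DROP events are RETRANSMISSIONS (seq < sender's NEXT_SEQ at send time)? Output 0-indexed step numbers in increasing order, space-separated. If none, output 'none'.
Step 0: SEND seq=5000 -> fresh
Step 1: SEND seq=0 -> fresh
Step 2: DROP seq=5038 -> fresh
Step 3: SEND seq=5163 -> fresh
Step 4: SEND seq=5038 -> retransmit
Step 5: SEND seq=115 -> fresh
Step 6: SEND seq=199 -> fresh
Step 7: SEND seq=395 -> fresh

Answer: 4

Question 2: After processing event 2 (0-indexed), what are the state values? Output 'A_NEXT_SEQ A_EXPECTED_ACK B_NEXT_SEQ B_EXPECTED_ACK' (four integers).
After event 0: A_seq=5038 A_ack=0 B_seq=0 B_ack=5038
After event 1: A_seq=5038 A_ack=115 B_seq=115 B_ack=5038
After event 2: A_seq=5163 A_ack=115 B_seq=115 B_ack=5038

5163 115 115 5038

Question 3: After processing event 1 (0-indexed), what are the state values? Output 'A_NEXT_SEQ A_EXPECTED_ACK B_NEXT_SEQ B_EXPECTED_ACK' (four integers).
After event 0: A_seq=5038 A_ack=0 B_seq=0 B_ack=5038
After event 1: A_seq=5038 A_ack=115 B_seq=115 B_ack=5038

5038 115 115 5038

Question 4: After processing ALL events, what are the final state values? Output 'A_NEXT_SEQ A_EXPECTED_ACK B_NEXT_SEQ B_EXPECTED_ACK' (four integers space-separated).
Answer: 5274 479 479 5274

Derivation:
After event 0: A_seq=5038 A_ack=0 B_seq=0 B_ack=5038
After event 1: A_seq=5038 A_ack=115 B_seq=115 B_ack=5038
After event 2: A_seq=5163 A_ack=115 B_seq=115 B_ack=5038
After event 3: A_seq=5274 A_ack=115 B_seq=115 B_ack=5038
After event 4: A_seq=5274 A_ack=115 B_seq=115 B_ack=5274
After event 5: A_seq=5274 A_ack=199 B_seq=199 B_ack=5274
After event 6: A_seq=5274 A_ack=395 B_seq=395 B_ack=5274
After event 7: A_seq=5274 A_ack=479 B_seq=479 B_ack=5274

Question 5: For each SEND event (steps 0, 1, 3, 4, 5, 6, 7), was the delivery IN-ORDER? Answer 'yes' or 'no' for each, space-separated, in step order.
Answer: yes yes no yes yes yes yes

Derivation:
Step 0: SEND seq=5000 -> in-order
Step 1: SEND seq=0 -> in-order
Step 3: SEND seq=5163 -> out-of-order
Step 4: SEND seq=5038 -> in-order
Step 5: SEND seq=115 -> in-order
Step 6: SEND seq=199 -> in-order
Step 7: SEND seq=395 -> in-order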